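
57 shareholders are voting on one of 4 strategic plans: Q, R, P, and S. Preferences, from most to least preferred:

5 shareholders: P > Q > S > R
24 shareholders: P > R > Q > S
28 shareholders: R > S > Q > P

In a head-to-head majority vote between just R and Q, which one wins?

Voters preferring R to Q: 52; preferring Q to R: 5.
R wins the head-to-head.

R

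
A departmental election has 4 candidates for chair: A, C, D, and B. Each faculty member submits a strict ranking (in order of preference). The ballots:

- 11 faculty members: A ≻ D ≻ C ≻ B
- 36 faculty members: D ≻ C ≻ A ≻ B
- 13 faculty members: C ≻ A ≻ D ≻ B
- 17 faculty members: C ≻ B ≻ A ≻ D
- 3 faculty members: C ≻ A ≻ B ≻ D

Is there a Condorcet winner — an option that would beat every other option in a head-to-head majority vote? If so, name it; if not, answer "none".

none

Checking pairwise contests:
C beats A 69–11.
D beats C 47–33.
A beats D 44–36.
A beats B 63–17.
Every option loses at least one head-to-head, so there is no Condorcet winner.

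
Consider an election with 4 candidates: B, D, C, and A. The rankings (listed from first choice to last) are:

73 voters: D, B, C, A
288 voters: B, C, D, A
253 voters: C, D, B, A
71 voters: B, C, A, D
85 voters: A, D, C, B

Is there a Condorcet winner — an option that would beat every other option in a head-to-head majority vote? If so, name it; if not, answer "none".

Checking pairwise contests:
D beats B 411–359.
C beats D 612–158.
B beats C 432–338.
B beats A 685–85.
Every option loses at least one head-to-head, so there is no Condorcet winner.

none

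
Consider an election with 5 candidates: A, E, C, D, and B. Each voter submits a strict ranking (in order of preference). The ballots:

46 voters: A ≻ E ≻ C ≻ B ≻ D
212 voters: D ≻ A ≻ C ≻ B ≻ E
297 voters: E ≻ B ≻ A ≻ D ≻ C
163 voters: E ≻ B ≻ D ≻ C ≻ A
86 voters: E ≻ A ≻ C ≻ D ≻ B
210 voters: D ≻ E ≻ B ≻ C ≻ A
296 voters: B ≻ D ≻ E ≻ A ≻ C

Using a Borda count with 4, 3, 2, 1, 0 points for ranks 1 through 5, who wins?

A: 46·4 + 212·3 + 297·2 + 163·0 + 86·3 + 210·0 + 296·1 = 1968
E: 46·3 + 212·0 + 297·4 + 163·4 + 86·4 + 210·3 + 296·2 = 3544
C: 46·2 + 212·2 + 297·0 + 163·1 + 86·2 + 210·1 + 296·0 = 1061
D: 46·0 + 212·4 + 297·1 + 163·2 + 86·1 + 210·4 + 296·3 = 3285
B: 46·1 + 212·1 + 297·3 + 163·3 + 86·0 + 210·2 + 296·4 = 3242
E has the highest Borda score (3544).

E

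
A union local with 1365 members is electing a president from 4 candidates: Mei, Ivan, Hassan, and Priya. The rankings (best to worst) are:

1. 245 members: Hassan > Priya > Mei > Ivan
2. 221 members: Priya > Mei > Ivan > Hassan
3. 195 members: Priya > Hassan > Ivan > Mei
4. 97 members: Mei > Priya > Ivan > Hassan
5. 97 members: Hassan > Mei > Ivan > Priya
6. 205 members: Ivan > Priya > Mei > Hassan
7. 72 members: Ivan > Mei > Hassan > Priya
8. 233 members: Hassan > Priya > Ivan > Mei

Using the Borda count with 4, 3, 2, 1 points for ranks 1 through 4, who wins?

Priya

Mei: 245·2 + 221·3 + 195·1 + 97·4 + 97·3 + 205·2 + 72·3 + 233·1 = 2886
Ivan: 245·1 + 221·2 + 195·2 + 97·2 + 97·2 + 205·4 + 72·4 + 233·2 = 3039
Hassan: 245·4 + 221·1 + 195·3 + 97·1 + 97·4 + 205·1 + 72·2 + 233·4 = 3552
Priya: 245·3 + 221·4 + 195·4 + 97·3 + 97·1 + 205·3 + 72·1 + 233·3 = 4173
Priya has the highest Borda score (4173).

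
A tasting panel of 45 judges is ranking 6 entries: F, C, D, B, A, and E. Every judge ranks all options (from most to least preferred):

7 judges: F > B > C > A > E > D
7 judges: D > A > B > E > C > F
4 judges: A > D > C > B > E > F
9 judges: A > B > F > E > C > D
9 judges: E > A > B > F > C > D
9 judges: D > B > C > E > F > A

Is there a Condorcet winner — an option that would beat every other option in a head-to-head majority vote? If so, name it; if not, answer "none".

A

A vs F: 29–16 for A.
A vs C: 29–16 for A.
A vs D: 29–16 for A.
A vs B: 29–16 for A.
A vs E: 27–18 for A.
A beats every other option head-to-head.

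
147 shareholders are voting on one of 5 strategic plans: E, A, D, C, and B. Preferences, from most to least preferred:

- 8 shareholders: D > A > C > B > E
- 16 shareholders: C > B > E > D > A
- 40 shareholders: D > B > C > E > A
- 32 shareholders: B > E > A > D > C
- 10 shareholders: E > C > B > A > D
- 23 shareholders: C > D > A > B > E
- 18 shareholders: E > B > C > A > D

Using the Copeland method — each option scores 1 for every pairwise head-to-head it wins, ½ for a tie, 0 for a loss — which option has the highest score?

B

E: beats A and D; loses to C and B → score 2.
A: loses to E, D, C, and B → score 0.
D: beats A and C; loses to E and B → score 2.
C: beats E and A; loses to D and B → score 2.
B: beats E, A, D, and C → score 4.
B has the best pairwise record.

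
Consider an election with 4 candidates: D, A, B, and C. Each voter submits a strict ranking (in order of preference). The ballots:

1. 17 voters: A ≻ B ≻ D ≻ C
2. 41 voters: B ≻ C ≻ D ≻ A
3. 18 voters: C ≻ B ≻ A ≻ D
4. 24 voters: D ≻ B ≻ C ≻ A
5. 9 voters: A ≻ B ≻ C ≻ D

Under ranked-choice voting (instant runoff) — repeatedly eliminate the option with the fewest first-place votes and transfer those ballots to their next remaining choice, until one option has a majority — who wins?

B

Round 1: D 24, A 26, B 41, C 18. Eliminate C.
Round 2: D 24, A 26, B 59. B has a majority.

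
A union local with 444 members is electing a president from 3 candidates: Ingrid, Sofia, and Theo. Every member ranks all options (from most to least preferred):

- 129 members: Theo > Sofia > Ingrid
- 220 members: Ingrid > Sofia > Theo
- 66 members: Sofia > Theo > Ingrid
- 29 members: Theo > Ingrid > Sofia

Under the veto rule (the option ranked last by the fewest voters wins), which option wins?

Sofia

Last-place votes: Ingrid 195, Sofia 29, Theo 220.
Sofia is ranked last by the fewest voters, so Sofia wins.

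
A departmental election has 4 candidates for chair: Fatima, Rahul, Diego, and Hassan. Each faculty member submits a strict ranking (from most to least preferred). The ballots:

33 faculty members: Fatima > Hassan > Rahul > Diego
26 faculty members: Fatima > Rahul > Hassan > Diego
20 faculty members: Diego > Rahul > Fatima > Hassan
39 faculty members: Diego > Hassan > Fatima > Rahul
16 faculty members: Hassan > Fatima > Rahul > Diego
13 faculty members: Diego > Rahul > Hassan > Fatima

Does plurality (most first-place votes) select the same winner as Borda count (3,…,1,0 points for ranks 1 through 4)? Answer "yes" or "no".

no

Plurality — first-place votes: Fatima 59, Rahul 0, Diego 72, Hassan 16. Winner: Diego.
Borda — scores: Fatima 268, Rahul 167, Diego 216, Hassan 231. Winner: Fatima.
The two methods disagree.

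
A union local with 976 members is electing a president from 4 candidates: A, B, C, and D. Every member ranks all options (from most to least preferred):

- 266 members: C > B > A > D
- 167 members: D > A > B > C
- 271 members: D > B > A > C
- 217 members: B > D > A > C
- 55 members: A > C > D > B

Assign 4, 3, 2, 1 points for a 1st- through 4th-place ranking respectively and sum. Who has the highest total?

B

A: 266·2 + 167·3 + 271·2 + 217·2 + 55·4 = 2229
B: 266·3 + 167·2 + 271·3 + 217·4 + 55·1 = 2868
C: 266·4 + 167·1 + 271·1 + 217·1 + 55·3 = 1884
D: 266·1 + 167·4 + 271·4 + 217·3 + 55·2 = 2779
B has the highest Borda score (2868).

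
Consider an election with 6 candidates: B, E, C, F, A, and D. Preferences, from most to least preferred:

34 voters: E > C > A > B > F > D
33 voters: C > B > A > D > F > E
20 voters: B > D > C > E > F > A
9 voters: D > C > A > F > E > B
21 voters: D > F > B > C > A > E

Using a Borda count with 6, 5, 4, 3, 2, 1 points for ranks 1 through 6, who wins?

B: 34·3 + 33·5 + 20·6 + 9·1 + 21·4 = 480
E: 34·6 + 33·1 + 20·3 + 9·2 + 21·1 = 336
C: 34·5 + 33·6 + 20·4 + 9·5 + 21·3 = 556
F: 34·2 + 33·2 + 20·2 + 9·3 + 21·5 = 306
A: 34·4 + 33·4 + 20·1 + 9·4 + 21·2 = 366
D: 34·1 + 33·3 + 20·5 + 9·6 + 21·6 = 413
C has the highest Borda score (556).

C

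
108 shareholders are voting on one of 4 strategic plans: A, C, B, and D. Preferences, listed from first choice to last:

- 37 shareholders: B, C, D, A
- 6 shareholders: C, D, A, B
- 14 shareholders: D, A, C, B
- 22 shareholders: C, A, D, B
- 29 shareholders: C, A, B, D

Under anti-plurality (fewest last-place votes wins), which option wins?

Last-place votes: A 37, C 0, B 42, D 29.
C is ranked last by the fewest voters, so C wins.

C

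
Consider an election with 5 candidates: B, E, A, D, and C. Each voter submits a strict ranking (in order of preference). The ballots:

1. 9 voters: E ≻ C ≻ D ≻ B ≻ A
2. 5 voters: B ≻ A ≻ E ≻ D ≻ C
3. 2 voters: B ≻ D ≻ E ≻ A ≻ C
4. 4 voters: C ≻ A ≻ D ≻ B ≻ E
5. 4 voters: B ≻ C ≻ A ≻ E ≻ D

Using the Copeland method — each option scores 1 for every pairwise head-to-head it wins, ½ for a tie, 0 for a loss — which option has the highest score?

B: beats E and A; loses to D and C → score 2.
E: beats D and C; loses to B and A → score 2.
A: beats E and D; loses to B and C → score 2.
D: beats B; loses to E, A, and C → score 1.
C: beats B, A, and D; loses to E → score 3.
C has the best pairwise record.

C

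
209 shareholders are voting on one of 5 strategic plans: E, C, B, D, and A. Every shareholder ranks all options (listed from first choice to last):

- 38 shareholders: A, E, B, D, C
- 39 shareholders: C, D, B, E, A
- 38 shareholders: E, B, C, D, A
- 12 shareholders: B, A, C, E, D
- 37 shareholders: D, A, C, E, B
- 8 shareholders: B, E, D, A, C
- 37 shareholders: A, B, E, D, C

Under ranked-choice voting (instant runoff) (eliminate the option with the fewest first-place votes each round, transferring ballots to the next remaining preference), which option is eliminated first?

Round 1: E 38, C 39, B 20, D 37, A 75. Eliminate B.

B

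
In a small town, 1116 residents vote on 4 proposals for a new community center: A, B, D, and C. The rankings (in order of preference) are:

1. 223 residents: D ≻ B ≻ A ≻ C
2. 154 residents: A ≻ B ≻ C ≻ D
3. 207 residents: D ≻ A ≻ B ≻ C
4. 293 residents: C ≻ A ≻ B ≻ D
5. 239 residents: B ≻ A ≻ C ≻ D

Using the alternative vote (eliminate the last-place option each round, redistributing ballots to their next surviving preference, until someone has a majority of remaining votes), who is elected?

B

Round 1: A 154, B 239, D 430, C 293. Eliminate A.
Round 2: B 393, D 430, C 293. Eliminate C.
Round 3: B 686, D 430. B has a majority.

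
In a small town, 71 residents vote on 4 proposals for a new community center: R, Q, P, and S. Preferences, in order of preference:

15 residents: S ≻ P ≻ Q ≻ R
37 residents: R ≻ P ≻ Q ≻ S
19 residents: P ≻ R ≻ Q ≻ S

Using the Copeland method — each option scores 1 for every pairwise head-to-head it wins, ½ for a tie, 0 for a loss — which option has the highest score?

R: beats Q, P, and S → score 3.
Q: beats S; loses to R and P → score 1.
P: beats Q and S; loses to R → score 2.
S: loses to R, Q, and P → score 0.
R has the best pairwise record.

R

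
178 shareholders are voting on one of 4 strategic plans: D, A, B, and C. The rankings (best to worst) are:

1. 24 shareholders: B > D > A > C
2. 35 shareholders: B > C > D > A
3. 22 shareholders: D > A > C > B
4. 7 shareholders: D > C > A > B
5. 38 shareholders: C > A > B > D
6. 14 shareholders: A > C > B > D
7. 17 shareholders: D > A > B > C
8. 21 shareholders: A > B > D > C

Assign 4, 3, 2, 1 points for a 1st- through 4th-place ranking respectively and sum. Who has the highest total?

D: 24·3 + 35·2 + 22·4 + 7·4 + 38·1 + 14·1 + 17·4 + 21·2 = 420
A: 24·2 + 35·1 + 22·3 + 7·2 + 38·3 + 14·4 + 17·3 + 21·4 = 468
B: 24·4 + 35·4 + 22·1 + 7·1 + 38·2 + 14·2 + 17·2 + 21·3 = 466
C: 24·1 + 35·3 + 22·2 + 7·3 + 38·4 + 14·3 + 17·1 + 21·1 = 426
A has the highest Borda score (468).

A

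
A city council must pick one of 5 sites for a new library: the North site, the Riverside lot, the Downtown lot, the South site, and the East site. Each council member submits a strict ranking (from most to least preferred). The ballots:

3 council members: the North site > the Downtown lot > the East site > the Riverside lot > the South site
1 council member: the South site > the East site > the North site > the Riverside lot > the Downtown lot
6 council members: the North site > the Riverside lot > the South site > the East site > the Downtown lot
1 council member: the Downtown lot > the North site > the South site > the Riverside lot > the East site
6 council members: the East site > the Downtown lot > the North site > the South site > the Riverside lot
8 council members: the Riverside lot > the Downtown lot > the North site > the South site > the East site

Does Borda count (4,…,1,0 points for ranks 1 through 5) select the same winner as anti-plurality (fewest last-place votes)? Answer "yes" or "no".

Borda — scores: the North site 69, the Riverside lot 55, the Downtown lot 55, the South site 32, the East site 39. Winner: the North site.
Anti-plurality — last-place votes: the North site 0, the Riverside lot 6, the Downtown lot 7, the South site 3, the East site 9. Winner: the North site.
The two methods agree.

yes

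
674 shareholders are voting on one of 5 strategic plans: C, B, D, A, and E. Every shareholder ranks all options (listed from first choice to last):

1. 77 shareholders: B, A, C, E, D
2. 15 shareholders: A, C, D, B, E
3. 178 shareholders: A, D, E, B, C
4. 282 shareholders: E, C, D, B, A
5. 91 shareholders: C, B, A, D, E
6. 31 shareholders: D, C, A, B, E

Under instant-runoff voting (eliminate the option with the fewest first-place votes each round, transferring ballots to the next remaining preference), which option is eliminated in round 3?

Round 1: C 91, B 77, D 31, A 193, E 282. Eliminate D.
Round 2: C 122, B 77, A 193, E 282. Eliminate B.
Round 3: C 122, A 270, E 282. Eliminate C.

C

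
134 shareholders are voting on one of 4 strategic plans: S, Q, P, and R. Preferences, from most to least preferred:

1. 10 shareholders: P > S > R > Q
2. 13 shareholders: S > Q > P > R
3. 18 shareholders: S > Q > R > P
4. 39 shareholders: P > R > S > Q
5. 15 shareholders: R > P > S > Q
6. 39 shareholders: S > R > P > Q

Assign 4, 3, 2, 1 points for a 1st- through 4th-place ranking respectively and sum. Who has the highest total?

S: 10·3 + 13·4 + 18·4 + 39·2 + 15·2 + 39·4 = 418
Q: 10·1 + 13·3 + 18·3 + 39·1 + 15·1 + 39·1 = 196
P: 10·4 + 13·2 + 18·1 + 39·4 + 15·3 + 39·2 = 363
R: 10·2 + 13·1 + 18·2 + 39·3 + 15·4 + 39·3 = 363
S has the highest Borda score (418).

S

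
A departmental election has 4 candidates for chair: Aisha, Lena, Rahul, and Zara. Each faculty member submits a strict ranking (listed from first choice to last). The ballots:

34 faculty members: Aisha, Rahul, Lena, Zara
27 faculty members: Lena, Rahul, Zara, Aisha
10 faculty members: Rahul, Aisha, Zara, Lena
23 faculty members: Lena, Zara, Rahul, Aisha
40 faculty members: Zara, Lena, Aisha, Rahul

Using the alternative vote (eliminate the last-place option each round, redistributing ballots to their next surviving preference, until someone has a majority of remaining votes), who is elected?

Lena

Round 1: Aisha 34, Lena 50, Rahul 10, Zara 40. Eliminate Rahul.
Round 2: Aisha 44, Lena 50, Zara 40. Eliminate Zara.
Round 3: Aisha 44, Lena 90. Lena has a majority.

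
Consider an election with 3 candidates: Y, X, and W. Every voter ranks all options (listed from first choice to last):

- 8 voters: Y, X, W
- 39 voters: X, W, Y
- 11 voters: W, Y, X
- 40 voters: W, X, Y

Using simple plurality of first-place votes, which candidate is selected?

W

First-place votes: Y 8, X 39, W 51.
W has the most first-place votes.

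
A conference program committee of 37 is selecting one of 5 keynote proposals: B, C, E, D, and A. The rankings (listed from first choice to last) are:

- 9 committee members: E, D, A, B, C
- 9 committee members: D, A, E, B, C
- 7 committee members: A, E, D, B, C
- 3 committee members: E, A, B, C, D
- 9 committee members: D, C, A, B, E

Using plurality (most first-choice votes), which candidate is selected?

D

First-place votes: B 0, C 0, E 12, D 18, A 7.
D has the most first-place votes.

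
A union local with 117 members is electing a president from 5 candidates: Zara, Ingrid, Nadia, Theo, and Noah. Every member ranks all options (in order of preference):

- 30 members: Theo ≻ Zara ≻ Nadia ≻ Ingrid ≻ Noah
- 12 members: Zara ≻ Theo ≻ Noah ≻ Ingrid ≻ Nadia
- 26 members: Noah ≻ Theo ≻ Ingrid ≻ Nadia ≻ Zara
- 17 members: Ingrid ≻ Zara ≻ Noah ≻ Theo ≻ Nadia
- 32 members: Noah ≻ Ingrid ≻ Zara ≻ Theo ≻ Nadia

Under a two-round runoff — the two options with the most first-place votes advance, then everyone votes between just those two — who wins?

Round 1 first-place votes: Zara 12, Ingrid 17, Nadia 0, Theo 30, Noah 58.
Noah and Theo advance.
Runoff: Noah is preferred to Theo by 75 voters; Theo by 42.
Noah wins the runoff.

Noah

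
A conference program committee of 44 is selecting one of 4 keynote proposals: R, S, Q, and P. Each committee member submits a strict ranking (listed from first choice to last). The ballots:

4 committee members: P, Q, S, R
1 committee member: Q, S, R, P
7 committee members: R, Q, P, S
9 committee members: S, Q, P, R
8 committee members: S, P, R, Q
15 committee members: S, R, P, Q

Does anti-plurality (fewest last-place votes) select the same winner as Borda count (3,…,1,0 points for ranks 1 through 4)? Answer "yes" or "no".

no

Anti-plurality — last-place votes: R 13, S 7, Q 23, P 1. Winner: P.
Borda — scores: R 60, S 102, Q 43, P 59. Winner: S.
The two methods disagree.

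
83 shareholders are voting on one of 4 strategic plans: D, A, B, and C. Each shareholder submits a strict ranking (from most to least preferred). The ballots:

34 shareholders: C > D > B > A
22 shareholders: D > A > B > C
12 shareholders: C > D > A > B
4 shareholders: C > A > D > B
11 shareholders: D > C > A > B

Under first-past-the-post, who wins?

C

First-place votes: D 33, A 0, B 0, C 50.
C has the most first-place votes.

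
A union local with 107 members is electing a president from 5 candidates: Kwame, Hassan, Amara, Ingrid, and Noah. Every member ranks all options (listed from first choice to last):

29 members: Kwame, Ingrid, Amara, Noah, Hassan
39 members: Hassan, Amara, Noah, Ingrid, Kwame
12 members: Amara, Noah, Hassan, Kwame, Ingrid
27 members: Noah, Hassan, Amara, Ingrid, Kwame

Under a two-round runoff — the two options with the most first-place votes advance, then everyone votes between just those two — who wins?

Hassan

Round 1 first-place votes: Kwame 29, Hassan 39, Amara 12, Ingrid 0, Noah 27.
Hassan and Kwame advance.
Runoff: Hassan is preferred to Kwame by 78 voters; Kwame by 29.
Hassan wins the runoff.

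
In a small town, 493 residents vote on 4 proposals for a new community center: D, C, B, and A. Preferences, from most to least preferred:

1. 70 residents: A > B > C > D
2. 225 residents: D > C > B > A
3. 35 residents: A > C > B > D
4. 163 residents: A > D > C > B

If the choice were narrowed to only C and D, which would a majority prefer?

D

Voters preferring C to D: 105; preferring D to C: 388.
D wins the head-to-head.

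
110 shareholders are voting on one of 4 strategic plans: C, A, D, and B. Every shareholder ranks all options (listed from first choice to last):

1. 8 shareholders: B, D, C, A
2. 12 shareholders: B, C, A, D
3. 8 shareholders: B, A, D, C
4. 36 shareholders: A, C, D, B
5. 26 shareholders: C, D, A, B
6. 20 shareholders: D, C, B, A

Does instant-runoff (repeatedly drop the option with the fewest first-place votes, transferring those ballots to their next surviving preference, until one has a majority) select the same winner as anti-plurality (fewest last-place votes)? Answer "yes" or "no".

Instant-runoff — R1 C 26, A 36, D 20, B 28 (D out); R2 C 46, A 36, B 28 (B out); R3 C 66, A 44 (C winner). Winner: C.
Anti-plurality — last-place votes: C 8, A 28, D 12, B 62. Winner: C.
The two methods agree.

yes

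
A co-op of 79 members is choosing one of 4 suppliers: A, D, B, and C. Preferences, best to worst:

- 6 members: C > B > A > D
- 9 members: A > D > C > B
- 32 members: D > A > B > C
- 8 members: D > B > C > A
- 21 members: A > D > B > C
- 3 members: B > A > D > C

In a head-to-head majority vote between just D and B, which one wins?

Voters preferring D to B: 70; preferring B to D: 9.
D wins the head-to-head.

D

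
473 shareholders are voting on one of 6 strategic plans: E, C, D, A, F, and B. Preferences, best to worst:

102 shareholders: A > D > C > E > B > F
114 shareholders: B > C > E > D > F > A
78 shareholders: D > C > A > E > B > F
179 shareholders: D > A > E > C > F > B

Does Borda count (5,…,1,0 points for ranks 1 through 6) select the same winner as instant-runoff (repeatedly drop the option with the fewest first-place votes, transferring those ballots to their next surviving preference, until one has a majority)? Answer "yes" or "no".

Borda — scores: E 1239, C 1432, D 1921, A 1460, F 293, B 750. Winner: D.
Instant-runoff — R1 E 0, C 0, D 257, A 102, F 0, B 114 (D winner). Winner: D.
The two methods agree.

yes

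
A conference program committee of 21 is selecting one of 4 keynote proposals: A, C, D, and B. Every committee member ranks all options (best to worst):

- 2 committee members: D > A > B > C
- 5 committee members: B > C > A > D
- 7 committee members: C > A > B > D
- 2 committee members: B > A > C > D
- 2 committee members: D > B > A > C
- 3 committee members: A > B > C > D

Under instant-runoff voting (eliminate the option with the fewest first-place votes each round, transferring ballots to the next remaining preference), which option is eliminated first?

A

Round 1: A 3, C 7, D 4, B 7. Eliminate A.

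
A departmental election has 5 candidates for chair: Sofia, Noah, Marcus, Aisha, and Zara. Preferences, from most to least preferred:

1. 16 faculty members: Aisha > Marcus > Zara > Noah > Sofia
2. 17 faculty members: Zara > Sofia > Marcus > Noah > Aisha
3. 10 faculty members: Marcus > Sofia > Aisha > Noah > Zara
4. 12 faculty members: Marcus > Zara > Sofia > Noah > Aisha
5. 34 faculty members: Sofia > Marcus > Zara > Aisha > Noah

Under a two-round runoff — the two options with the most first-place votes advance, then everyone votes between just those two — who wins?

Round 1 first-place votes: Sofia 34, Noah 0, Marcus 22, Aisha 16, Zara 17.
Sofia and Marcus advance.
Runoff: Sofia is preferred to Marcus by 51 voters; Marcus by 38.
Sofia wins the runoff.

Sofia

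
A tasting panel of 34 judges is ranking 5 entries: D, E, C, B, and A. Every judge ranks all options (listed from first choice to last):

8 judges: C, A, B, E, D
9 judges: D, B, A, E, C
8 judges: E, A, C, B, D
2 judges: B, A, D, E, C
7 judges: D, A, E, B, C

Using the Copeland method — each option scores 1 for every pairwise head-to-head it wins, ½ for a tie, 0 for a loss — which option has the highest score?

D: beats E and C; loses to B and A → score 2.
E: beats C; loses to D, B, and A → score 1.
C: loses to D, E, B, and A → score 0.
B: beats D, E, and C; loses to A → score 3.
A: beats D, E, C, and B → score 4.
A has the best pairwise record.

A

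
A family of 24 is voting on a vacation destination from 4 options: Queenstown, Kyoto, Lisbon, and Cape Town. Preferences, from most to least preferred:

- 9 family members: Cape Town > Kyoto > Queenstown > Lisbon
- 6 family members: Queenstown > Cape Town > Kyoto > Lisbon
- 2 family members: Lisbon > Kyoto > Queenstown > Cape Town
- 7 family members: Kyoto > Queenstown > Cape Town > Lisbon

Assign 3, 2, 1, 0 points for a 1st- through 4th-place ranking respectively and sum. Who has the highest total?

Queenstown: 9·1 + 6·3 + 2·1 + 7·2 = 43
Kyoto: 9·2 + 6·1 + 2·2 + 7·3 = 49
Lisbon: 9·0 + 6·0 + 2·3 + 7·0 = 6
Cape Town: 9·3 + 6·2 + 2·0 + 7·1 = 46
Kyoto has the highest Borda score (49).

Kyoto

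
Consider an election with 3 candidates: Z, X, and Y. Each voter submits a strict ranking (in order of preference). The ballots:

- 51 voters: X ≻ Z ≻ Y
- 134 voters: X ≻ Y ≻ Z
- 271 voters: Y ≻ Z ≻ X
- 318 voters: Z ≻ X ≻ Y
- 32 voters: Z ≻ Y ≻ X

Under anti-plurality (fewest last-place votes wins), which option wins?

Last-place votes: Z 134, X 303, Y 369.
Z is ranked last by the fewest voters, so Z wins.

Z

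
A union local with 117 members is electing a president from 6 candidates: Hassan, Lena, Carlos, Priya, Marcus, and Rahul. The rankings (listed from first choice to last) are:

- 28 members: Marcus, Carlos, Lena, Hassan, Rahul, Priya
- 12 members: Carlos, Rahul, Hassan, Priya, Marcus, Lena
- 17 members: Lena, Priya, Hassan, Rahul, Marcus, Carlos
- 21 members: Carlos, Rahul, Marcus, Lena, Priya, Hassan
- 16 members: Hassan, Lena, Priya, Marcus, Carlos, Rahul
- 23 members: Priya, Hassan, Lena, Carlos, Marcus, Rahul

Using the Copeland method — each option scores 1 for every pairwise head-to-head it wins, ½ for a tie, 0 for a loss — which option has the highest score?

Carlos

Hassan: beats Marcus and Rahul; loses to Lena, Carlos, and Priya → score 2.
Lena: beats Hassan, Priya, and Rahul; loses to Carlos and Marcus → score 3.
Carlos: beats Hassan, Lena, Priya, and Rahul; loses to Marcus → score 4.
Priya: beats Hassan and Marcus; loses to Lena, Carlos, and Rahul → score 2.
Marcus: beats Lena, Carlos, and Rahul; loses to Hassan and Priya → score 3.
Rahul: beats Priya; loses to Hassan, Lena, Carlos, and Marcus → score 1.
Carlos has the best pairwise record.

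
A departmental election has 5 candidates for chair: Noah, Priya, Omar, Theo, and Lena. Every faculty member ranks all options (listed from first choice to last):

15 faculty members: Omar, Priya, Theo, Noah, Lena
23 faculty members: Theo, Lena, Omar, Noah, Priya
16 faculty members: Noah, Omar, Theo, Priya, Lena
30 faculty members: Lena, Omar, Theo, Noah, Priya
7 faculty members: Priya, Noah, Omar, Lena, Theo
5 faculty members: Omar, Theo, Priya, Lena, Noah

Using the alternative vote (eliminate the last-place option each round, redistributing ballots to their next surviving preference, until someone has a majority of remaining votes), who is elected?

Round 1: Noah 16, Priya 7, Omar 20, Theo 23, Lena 30. Eliminate Priya.
Round 2: Noah 23, Omar 20, Theo 23, Lena 30. Eliminate Omar.
Round 3: Noah 23, Theo 43, Lena 30. Eliminate Noah.
Round 4: Theo 59, Lena 37. Theo has a majority.

Theo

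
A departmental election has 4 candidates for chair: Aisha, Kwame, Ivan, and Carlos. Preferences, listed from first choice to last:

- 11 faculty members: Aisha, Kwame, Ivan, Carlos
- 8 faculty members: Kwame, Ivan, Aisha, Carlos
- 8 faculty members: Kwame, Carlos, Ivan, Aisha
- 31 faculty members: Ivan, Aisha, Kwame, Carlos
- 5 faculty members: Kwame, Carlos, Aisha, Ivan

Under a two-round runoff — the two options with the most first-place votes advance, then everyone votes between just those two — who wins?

Round 1 first-place votes: Aisha 11, Kwame 21, Ivan 31, Carlos 0.
Ivan and Kwame advance.
Runoff: Ivan is preferred to Kwame by 31 voters; Kwame by 32.
Kwame wins the runoff.

Kwame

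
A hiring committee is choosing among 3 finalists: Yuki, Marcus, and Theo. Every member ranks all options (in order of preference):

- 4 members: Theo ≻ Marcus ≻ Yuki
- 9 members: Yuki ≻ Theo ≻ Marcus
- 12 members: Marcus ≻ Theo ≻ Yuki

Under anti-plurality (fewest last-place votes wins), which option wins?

Last-place votes: Yuki 16, Marcus 9, Theo 0.
Theo is ranked last by the fewest voters, so Theo wins.

Theo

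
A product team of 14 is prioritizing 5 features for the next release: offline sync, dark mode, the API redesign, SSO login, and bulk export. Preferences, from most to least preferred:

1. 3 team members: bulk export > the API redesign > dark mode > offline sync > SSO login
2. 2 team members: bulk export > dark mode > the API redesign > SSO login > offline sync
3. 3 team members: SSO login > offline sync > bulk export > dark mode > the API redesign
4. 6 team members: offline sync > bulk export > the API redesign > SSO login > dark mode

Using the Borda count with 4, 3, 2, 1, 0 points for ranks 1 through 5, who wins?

offline sync: 3·1 + 2·0 + 3·3 + 6·4 = 36
dark mode: 3·2 + 2·3 + 3·1 + 6·0 = 15
the API redesign: 3·3 + 2·2 + 3·0 + 6·2 = 25
SSO login: 3·0 + 2·1 + 3·4 + 6·1 = 20
bulk export: 3·4 + 2·4 + 3·2 + 6·3 = 44
bulk export has the highest Borda score (44).

bulk export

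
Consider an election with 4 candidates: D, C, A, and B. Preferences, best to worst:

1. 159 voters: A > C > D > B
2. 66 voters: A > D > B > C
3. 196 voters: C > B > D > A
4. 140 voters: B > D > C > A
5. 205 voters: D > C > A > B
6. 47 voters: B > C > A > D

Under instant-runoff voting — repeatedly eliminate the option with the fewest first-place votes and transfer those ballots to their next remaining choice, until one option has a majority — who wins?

Round 1: D 205, C 196, A 225, B 187. Eliminate B.
Round 2: D 345, C 243, A 225. Eliminate A.
Round 3: D 411, C 402. D has a majority.

D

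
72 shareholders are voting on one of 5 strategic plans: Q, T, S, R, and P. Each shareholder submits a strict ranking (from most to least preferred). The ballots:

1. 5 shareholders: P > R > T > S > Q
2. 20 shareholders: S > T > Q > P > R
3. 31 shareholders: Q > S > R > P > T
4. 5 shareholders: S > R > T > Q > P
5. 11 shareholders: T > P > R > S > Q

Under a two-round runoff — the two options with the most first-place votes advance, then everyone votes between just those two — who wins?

Round 1 first-place votes: Q 31, T 11, S 25, R 0, P 5.
Q and S advance.
Runoff: Q is preferred to S by 31 voters; S by 41.
S wins the runoff.

S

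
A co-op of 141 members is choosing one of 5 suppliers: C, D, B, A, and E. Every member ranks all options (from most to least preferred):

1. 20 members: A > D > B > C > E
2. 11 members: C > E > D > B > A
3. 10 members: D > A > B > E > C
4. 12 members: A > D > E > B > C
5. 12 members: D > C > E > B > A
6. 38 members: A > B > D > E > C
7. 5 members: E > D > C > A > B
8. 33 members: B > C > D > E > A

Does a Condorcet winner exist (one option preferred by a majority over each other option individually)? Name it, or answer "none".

none

Checking pairwise contests:
D beats C 97–44.
B beats D 71–70.
A beats B 85–56.
D beats A 71–70.
C beats E 76–65.
Every option loses at least one head-to-head, so there is no Condorcet winner.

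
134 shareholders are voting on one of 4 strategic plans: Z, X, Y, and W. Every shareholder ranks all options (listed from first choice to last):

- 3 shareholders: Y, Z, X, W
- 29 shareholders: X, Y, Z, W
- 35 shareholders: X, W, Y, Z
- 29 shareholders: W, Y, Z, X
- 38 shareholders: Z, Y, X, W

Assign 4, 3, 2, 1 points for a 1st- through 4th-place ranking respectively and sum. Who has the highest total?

Z: 3·3 + 29·2 + 35·1 + 29·2 + 38·4 = 312
X: 3·2 + 29·4 + 35·4 + 29·1 + 38·2 = 367
Y: 3·4 + 29·3 + 35·2 + 29·3 + 38·3 = 370
W: 3·1 + 29·1 + 35·3 + 29·4 + 38·1 = 291
Y has the highest Borda score (370).

Y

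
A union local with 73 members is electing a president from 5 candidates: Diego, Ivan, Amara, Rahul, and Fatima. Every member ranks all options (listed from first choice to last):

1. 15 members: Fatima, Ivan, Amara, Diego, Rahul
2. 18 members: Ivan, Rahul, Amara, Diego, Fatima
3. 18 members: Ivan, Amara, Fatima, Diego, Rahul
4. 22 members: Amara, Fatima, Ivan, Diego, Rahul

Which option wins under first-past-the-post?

Ivan

First-place votes: Diego 0, Ivan 36, Amara 22, Rahul 0, Fatima 15.
Ivan has the most first-place votes.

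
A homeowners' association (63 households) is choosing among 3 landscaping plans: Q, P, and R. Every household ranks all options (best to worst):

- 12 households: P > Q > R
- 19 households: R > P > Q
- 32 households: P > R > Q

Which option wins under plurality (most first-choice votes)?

First-place votes: Q 0, P 44, R 19.
P has the most first-place votes.

P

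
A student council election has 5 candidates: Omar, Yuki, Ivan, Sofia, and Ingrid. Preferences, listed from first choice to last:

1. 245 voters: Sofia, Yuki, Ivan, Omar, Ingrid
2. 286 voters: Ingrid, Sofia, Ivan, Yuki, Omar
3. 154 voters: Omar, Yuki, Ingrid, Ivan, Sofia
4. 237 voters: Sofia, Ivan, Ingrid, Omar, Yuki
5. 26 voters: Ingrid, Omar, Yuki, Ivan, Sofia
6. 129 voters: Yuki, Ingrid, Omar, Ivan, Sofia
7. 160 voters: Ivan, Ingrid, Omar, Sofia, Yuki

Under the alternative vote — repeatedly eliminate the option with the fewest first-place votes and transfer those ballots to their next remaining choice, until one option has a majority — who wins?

Round 1: Omar 154, Yuki 129, Ivan 160, Sofia 482, Ingrid 312. Eliminate Yuki.
Round 2: Omar 154, Ivan 160, Sofia 482, Ingrid 441. Eliminate Omar.
Round 3: Ivan 160, Sofia 482, Ingrid 595. Eliminate Ivan.
Round 4: Sofia 482, Ingrid 755. Ingrid has a majority.

Ingrid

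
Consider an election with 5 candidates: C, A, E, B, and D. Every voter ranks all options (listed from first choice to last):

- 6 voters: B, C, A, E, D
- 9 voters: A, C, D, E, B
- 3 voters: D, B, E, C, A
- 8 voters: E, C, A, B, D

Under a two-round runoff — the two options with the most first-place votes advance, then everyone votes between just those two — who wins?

Round 1 first-place votes: C 0, A 9, E 8, B 6, D 3.
A and E advance.
Runoff: A is preferred to E by 15 voters; E by 11.
A wins the runoff.

A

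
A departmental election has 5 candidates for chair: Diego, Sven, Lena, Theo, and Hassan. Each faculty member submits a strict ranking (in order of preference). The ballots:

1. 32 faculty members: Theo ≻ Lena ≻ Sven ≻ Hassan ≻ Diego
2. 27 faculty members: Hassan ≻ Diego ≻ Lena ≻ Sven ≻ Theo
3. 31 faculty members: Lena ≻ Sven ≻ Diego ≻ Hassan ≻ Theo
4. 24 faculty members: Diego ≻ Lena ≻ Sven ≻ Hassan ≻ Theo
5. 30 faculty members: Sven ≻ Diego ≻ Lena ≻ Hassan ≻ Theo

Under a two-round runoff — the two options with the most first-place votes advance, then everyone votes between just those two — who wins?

Round 1 first-place votes: Diego 24, Sven 30, Lena 31, Theo 32, Hassan 27.
Theo and Lena advance.
Runoff: Theo is preferred to Lena by 32 voters; Lena by 112.
Lena wins the runoff.

Lena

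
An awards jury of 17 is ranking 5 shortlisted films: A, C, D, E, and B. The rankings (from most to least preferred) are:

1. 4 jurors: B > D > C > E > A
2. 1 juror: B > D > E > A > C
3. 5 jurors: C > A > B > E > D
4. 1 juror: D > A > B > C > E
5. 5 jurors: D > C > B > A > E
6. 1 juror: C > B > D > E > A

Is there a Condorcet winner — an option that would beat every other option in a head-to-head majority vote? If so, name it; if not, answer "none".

Checking pairwise contests:
C beats A 15–2.
D beats C 11–6.
B beats D 11–6.
A beats E 11–6.
C beats B 11–6.
Every option loses at least one head-to-head, so there is no Condorcet winner.

none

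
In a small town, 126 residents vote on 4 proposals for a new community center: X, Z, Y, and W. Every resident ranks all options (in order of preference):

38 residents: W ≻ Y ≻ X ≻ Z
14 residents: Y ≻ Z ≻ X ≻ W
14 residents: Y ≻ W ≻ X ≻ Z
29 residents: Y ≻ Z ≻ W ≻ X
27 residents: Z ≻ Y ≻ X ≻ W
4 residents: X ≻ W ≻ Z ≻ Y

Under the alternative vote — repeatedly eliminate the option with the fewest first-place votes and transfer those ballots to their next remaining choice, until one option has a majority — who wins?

Round 1: X 4, Z 27, Y 57, W 38. Eliminate X.
Round 2: Z 27, Y 57, W 42. Eliminate Z.
Round 3: Y 84, W 42. Y has a majority.

Y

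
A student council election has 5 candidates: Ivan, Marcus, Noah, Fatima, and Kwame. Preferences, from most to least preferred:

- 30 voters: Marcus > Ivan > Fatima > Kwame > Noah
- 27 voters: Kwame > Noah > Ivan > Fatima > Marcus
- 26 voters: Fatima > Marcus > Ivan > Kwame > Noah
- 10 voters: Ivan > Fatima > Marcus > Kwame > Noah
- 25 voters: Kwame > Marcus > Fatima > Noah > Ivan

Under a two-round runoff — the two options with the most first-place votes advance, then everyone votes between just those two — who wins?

Round 1 first-place votes: Ivan 10, Marcus 30, Noah 0, Fatima 26, Kwame 52.
Kwame and Marcus advance.
Runoff: Kwame is preferred to Marcus by 52 voters; Marcus by 66.
Marcus wins the runoff.

Marcus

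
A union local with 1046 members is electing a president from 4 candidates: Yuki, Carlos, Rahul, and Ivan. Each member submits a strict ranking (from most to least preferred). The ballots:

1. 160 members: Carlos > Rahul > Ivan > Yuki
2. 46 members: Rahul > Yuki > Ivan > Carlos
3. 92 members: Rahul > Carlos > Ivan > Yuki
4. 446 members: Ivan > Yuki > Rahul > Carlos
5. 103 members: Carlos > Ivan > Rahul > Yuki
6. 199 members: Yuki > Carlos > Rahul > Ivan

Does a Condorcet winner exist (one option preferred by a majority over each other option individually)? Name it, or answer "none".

Checking pairwise contests:
Ivan beats Yuki 801–245.
Yuki beats Carlos 691–355.
Yuki beats Rahul 645–401.
Carlos beats Ivan 554–492.
Every option loses at least one head-to-head, so there is no Condorcet winner.

none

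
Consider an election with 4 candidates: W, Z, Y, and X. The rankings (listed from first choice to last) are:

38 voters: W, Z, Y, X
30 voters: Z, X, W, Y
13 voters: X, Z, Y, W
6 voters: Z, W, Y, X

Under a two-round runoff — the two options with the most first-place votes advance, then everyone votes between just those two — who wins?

Z

Round 1 first-place votes: W 38, Z 36, Y 0, X 13.
W and Z advance.
Runoff: W is preferred to Z by 38 voters; Z by 49.
Z wins the runoff.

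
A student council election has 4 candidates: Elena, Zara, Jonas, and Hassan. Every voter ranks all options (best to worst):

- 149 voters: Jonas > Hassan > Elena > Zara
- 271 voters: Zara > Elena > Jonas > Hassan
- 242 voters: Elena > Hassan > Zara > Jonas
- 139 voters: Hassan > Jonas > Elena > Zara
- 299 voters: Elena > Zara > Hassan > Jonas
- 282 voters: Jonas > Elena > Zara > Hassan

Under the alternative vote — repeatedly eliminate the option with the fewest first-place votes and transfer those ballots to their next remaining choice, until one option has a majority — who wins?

Elena

Round 1: Elena 541, Zara 271, Jonas 431, Hassan 139. Eliminate Hassan.
Round 2: Elena 541, Zara 271, Jonas 570. Eliminate Zara.
Round 3: Elena 812, Jonas 570. Elena has a majority.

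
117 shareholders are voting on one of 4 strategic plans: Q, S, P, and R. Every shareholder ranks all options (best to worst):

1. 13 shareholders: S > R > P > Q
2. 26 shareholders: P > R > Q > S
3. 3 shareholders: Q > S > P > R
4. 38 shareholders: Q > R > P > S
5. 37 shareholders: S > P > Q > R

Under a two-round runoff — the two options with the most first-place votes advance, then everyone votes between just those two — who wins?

Round 1 first-place votes: Q 41, S 50, P 26, R 0.
S and Q advance.
Runoff: S is preferred to Q by 50 voters; Q by 67.
Q wins the runoff.

Q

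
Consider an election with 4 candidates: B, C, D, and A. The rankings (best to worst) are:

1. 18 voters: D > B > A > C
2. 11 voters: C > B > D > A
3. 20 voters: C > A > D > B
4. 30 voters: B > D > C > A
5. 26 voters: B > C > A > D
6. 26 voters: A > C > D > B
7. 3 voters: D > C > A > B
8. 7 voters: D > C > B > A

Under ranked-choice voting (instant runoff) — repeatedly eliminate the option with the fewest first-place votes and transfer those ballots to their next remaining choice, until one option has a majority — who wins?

Round 1: B 56, C 31, D 28, A 26. Eliminate A.
Round 2: B 56, C 57, D 28. Eliminate D.
Round 3: B 74, C 67. B has a majority.

B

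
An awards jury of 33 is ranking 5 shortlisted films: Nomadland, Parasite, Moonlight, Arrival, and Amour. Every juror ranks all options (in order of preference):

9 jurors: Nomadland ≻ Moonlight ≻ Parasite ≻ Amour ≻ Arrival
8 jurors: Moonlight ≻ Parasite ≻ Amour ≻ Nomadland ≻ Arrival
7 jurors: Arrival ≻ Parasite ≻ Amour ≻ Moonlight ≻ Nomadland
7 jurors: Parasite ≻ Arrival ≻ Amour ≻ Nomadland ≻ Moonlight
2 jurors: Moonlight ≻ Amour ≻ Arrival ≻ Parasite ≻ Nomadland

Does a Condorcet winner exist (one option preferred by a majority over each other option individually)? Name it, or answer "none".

Moonlight

Moonlight vs Nomadland: 17–16 for Moonlight.
Moonlight vs Parasite: 19–14 for Moonlight.
Moonlight vs Arrival: 19–14 for Moonlight.
Moonlight vs Amour: 19–14 for Moonlight.
Moonlight beats every other option head-to-head.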